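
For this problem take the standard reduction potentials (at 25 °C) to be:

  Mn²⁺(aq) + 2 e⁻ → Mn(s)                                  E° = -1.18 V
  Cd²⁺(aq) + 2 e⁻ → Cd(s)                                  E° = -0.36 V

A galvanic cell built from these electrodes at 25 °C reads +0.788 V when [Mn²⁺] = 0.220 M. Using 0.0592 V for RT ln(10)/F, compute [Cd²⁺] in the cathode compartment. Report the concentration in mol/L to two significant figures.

0.018 M

Cd²⁺/Cd is the cathode, Mn²⁺/Mn the anode: E°cell = +0.82 V, n = 2.
Overall reaction: Cd²⁺(aq) + Mn(s) → Cd(s) + Mn²⁺(aq); Q = [Mn²⁺]^1/[Cd²⁺]^1.
From E = E° − (0.0592/n) log Q: log Q = (E° − E)·n/0.0592 = (+0.82 − (+0.788))·2/0.0592 = 1.0811.
So 1·log[Cd²⁺] = 1·log(0.22) − log Q = -0.6576 − (1.0811) = -1.7387; [Cd²⁺] = 10^(-1.7387) ≈ 0.018 M.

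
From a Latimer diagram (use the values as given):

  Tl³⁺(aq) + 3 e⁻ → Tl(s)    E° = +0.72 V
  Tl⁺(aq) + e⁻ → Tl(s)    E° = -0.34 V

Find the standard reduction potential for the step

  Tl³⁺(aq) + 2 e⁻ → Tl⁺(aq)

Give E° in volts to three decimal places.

+1.250 V

Sequential free energies add, so n₃E°₃ = n₁E°₁ + n₂E°₂.
With n₃ = 3, and the known step contributing 1×(-0.34) V, the unknown satisfies 2·E° = 3×(+0.72) − 1×(-0.34) = +2.500.
E° = +2.500 / 2 = +1.250 V.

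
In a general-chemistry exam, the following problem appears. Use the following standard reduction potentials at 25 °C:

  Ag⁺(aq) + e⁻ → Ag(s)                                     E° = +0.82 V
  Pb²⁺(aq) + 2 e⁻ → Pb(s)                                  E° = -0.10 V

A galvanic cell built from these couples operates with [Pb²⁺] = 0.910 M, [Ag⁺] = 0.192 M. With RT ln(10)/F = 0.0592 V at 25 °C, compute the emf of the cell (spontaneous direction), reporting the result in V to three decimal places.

+0.879 V

Ag⁺/Ag is the cathode (higher E°), Pb²⁺/Pb the anode: E°cell = +0.82 − (-0.10) = +0.92 V, n = 2.
Overall: 2 Ag⁺(aq) + Pb(s) → 2 Ag(s) + Pb²⁺(aq)
Q = [Pb²⁺] / ([Ag⁺]^2); log Q = 1.392.
E = E° − (0.0592/n) log Q = +0.92 − (0.0592/2)(1.392) = +0.879 V.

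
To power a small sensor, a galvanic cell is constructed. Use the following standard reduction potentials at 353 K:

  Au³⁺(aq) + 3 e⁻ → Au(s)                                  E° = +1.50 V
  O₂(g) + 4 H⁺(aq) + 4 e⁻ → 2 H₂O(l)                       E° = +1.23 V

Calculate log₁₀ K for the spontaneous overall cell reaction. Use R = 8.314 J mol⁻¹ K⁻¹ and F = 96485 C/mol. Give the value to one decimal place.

Cathode: Au³⁺/Au; anode: O₂/H₂O. E°cell = (+1.50) − (+1.23) = +0.27 V, with n = 12.
ΔG° = −nFE° = −RT ln K, so ln K = nFE°/(RT) = (12)(96485)(+0.27) / ((8.314)(353)) = 106.517.
log₁₀ K = 106.517 / ln 10 = 46.3.

46.3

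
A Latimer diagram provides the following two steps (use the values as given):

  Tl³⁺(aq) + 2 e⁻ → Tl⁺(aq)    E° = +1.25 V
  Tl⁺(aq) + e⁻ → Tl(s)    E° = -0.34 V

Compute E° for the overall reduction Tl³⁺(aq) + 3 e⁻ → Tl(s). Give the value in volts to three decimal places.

Standard free energies of sequential steps add: ΔG°₃ = ΔG°₁ + ΔG°₂, so n₃E°₃ = n₁E°₁ + n₂E°₂.
E°₃ = (2×+1.25 + 1×-0.34) / 3 = (+2.160) / 3 = +0.720 V.

+0.720 V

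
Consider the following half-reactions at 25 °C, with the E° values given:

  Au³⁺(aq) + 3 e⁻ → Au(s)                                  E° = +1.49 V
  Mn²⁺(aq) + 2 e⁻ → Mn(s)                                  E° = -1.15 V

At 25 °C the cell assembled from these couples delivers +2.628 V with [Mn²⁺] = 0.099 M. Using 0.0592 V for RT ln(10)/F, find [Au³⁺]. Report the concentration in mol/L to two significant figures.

0.0077 M

Au³⁺/Au is the cathode, Mn²⁺/Mn the anode: E°cell = +2.64 V, n = 6.
Overall reaction: 2 Au³⁺(aq) + 3 Mn(s) → 2 Au(s) + 3 Mn²⁺(aq); Q = [Mn²⁺]^3/[Au³⁺]^2.
From E = E° − (0.0592/n) log Q: log Q = (E° − E)·n/0.0592 = (+2.64 − (+2.628))·6/0.0592 = 1.2162.
So 2·log[Au³⁺] = 3·log(0.099) − log Q = -3.0131 − (1.2162) = -4.2293; log[Au³⁺] = -4.2293 / 2 = -2.1147; [Au³⁺] = 10^(-2.1147) ≈ 0.0077 M.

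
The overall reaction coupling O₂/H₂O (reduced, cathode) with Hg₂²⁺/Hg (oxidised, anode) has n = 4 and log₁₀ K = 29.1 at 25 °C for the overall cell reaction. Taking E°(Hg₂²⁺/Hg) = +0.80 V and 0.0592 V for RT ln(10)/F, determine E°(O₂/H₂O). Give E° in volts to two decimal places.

E°cell = (0.0592/n)·log K = (0.0592/4)(29.1) = +0.431 V.
Since O₂/H₂O is the cathode and Hg₂²⁺/Hg the anode, E°cell = E°(O₂/H₂O) − E°(Hg₂²⁺/Hg).
So E°(O₂/H₂O) = E°cell + E°(Hg₂²⁺/Hg) = +0.431 + (+0.80) = +1.23 V.

+1.23 V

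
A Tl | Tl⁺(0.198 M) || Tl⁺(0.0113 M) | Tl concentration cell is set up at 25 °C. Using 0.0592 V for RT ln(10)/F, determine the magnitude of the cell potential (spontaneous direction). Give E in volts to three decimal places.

+0.074 V

For a concentration cell E°cell = 0. The 0.198 M side is the cathode (reduction is favoured where [Tl⁺] is higher).
With n = 1, E = −(0.0592/1) log([Tl⁺]ₐₙ/[Tl⁺]꜀ₐₜ) = −(0.0592/1) log(0.0113/0.198) = −(0.0592/1)(-1.244) = +0.074 V.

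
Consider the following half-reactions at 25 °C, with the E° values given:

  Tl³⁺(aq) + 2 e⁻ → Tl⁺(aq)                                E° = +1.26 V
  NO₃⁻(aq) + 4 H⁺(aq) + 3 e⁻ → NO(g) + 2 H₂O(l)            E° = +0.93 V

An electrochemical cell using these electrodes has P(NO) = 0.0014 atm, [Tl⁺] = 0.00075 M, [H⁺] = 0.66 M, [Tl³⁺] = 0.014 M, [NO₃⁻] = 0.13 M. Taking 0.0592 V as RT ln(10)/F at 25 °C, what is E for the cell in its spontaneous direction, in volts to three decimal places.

Tl³⁺/Tl⁺ is the cathode (higher E°), NO₃⁻/NO the anode: E°cell = +1.26 − (+0.93) = +0.33 V, n = 6.
Overall: 3 Tl³⁺(aq) + 2 NO(g) + 4 H₂O(l) → 3 Tl⁺(aq) + 2 NO₃⁻(aq) + 8 H⁺(aq)
Q = [Tl⁺]^3·[NO₃⁻]^2·[H⁺]^8 / ([Tl³⁺]^3·P(NO)^2); log Q = -1.321.
E = E° − (0.0592/n) log Q = +0.33 − (0.0592/6)(-1.321) = +0.343 V.

+0.343 V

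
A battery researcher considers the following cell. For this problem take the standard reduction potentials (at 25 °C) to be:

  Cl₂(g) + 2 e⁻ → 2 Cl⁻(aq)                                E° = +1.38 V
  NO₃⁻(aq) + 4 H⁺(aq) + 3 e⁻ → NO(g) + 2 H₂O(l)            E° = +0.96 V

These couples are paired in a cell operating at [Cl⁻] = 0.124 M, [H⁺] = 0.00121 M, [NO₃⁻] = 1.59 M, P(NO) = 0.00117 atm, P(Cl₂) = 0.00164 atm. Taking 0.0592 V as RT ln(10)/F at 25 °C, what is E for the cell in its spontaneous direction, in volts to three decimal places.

Cl₂/Cl⁻ is the cathode (higher E°), NO₃⁻/NO the anode: E°cell = +1.38 − (+0.96) = +0.42 V, n = 6.
Overall: 3 Cl₂(g) + 2 NO(g) + 4 H₂O(l) → 6 Cl⁻(aq) + 2 NO₃⁻(aq) + 8 H⁺(aq)
Q = [Cl⁻]^6·[NO₃⁻]^2·[H⁺]^8 / (P(Cl₂)^3·P(NO)^2); log Q = -14.155.
E = E° − (0.0592/n) log Q = +0.42 − (0.0592/6)(-14.155) = +0.560 V.

+0.560 V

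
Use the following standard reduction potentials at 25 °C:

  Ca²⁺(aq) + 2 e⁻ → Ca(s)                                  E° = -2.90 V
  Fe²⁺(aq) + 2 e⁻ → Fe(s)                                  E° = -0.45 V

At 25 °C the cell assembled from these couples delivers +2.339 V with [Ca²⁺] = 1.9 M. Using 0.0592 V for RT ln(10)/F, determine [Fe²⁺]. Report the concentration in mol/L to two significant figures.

0.00034 M

Fe²⁺/Fe is the cathode, Ca²⁺/Ca the anode: E°cell = +2.45 V, n = 2.
Overall reaction: Fe²⁺(aq) + Ca(s) → Fe(s) + Ca²⁺(aq); Q = [Ca²⁺]^1/[Fe²⁺]^1.
From E = E° − (0.0592/n) log Q: log Q = (E° − E)·n/0.0592 = (+2.45 − (+2.339))·2/0.0592 = 3.7500.
So 1·log[Fe²⁺] = 1·log(1.9) − log Q = 0.2788 − (3.7500) = -3.4712; [Fe²⁺] = 10^(-3.4712) ≈ 0.00034 M.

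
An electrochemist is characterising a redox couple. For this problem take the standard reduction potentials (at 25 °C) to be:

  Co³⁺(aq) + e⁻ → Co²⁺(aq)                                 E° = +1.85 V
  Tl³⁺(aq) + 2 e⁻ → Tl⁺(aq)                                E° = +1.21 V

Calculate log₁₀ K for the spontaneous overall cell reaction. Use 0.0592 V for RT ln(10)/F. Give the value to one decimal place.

Cathode: Co³⁺/Co²⁺; anode: Tl³⁺/Tl⁺. E°cell = +0.64 V, n = 2.
log K = nE°cell / 0.0592 = (2)(+0.64) / 0.0592 = 21.6.

21.6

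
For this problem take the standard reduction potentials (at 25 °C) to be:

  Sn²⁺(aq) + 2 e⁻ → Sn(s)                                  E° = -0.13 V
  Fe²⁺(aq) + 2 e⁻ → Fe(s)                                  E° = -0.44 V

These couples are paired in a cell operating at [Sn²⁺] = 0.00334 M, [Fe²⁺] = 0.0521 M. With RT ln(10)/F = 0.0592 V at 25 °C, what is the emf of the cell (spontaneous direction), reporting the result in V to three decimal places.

Sn²⁺/Sn is the cathode (higher E°), Fe²⁺/Fe the anode: E°cell = -0.13 − (-0.44) = +0.31 V, n = 2.
Overall: Sn²⁺(aq) + Fe(s) → Sn(s) + Fe²⁺(aq)
Q = [Fe²⁺] / ([Sn²⁺]); log Q = 1.193.
E = E° − (0.0592/n) log Q = +0.31 − (0.0592/2)(1.193) = +0.275 V.

+0.275 V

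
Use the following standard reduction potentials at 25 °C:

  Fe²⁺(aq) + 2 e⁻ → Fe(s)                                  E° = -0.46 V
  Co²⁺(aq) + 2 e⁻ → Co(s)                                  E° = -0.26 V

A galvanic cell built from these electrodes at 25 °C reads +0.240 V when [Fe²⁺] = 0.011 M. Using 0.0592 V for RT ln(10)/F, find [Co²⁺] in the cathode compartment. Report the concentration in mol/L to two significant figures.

Co²⁺/Co is the cathode, Fe²⁺/Fe the anode: E°cell = +0.20 V, n = 2.
Overall reaction: Co²⁺(aq) + Fe(s) → Co(s) + Fe²⁺(aq); Q = [Fe²⁺]^1/[Co²⁺]^1.
From E = E° − (0.0592/n) log Q: log Q = (E° − E)·n/0.0592 = (+0.20 − (+0.240))·2/0.0592 = -1.3514.
So 1·log[Co²⁺] = 1·log(0.011) − log Q = -1.9586 − (-1.3514) = -0.6072; [Co²⁺] = 10^(-0.6072) ≈ 0.25 M.

0.25 M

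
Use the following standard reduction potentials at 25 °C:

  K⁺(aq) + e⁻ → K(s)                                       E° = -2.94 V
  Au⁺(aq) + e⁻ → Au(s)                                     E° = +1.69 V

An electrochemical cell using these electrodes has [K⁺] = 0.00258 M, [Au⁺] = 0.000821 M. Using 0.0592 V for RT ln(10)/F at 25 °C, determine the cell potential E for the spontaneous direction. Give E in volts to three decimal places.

+4.601 V

Au⁺/Au is the cathode (higher E°), K⁺/K the anode: E°cell = +1.69 − (-2.94) = +4.63 V, n = 1.
Overall: Au⁺(aq) + K(s) → Au(s) + K⁺(aq)
Q = [K⁺] / ([Au⁺]); log Q = 0.497.
E = E° − (0.0592/n) log Q = +4.63 − (0.0592/1)(0.497) = +4.601 V.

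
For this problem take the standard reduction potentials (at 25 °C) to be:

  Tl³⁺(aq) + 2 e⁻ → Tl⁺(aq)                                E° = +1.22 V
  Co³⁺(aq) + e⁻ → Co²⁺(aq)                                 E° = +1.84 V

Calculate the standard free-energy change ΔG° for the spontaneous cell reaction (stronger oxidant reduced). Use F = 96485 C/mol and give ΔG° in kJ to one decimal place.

-119.6 kJ

Co³⁺/Co²⁺ (E° = +1.84 V) is the cathode; Tl³⁺/Tl⁺ (E° = +1.22 V) is the anode, so E°cell = +0.62 V.
Balancing electrons gives n = 2 (lcm of 1 and 2).
ΔG° = −nFE° = −(2)(96485)(+0.62) = -119,641 J = -119.6 kJ.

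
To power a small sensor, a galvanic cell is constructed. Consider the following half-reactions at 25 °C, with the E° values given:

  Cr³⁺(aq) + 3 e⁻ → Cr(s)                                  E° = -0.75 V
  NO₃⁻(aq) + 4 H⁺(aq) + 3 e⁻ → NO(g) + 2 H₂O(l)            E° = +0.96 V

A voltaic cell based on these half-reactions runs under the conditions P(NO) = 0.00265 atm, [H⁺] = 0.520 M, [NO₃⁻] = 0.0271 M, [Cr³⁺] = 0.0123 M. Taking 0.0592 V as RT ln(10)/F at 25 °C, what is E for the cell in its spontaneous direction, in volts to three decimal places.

+1.745 V

NO₃⁻/NO is the cathode (higher E°), Cr³⁺/Cr the anode: E°cell = +0.96 − (-0.75) = +1.71 V, n = 3.
Overall: NO₃⁻(aq) + 4 H⁺(aq) + Cr(s) → NO(g) + 2 H₂O(l) + Cr³⁺(aq)
Q = P(NO)·[Cr³⁺] / ([NO₃⁻]·[H⁺]^4); log Q = -1.784.
E = E° − (0.0592/n) log Q = +1.71 − (0.0592/3)(-1.784) = +1.745 V.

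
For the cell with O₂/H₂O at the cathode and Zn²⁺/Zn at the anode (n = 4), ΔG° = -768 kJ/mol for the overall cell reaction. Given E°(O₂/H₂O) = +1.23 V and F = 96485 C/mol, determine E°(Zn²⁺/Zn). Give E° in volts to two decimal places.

-0.76 V

E°cell = −ΔG°/(nF) = −(-768×10³)/((4)(96485)) = +1.990 V.
Since O₂/H₂O is the cathode and Zn²⁺/Zn the anode, E°cell = E°(O₂/H₂O) − E°(Zn²⁺/Zn).
So E°(Zn²⁺/Zn) = E°(O₂/H₂O) − E°cell = (+1.23) − (+1.990) = -0.76 V.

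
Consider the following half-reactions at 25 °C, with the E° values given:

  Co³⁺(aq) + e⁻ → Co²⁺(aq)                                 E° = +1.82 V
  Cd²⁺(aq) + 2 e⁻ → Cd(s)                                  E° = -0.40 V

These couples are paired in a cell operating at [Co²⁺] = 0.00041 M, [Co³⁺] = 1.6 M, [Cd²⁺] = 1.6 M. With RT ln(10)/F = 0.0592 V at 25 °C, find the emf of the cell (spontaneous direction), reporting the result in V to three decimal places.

Co³⁺/Co²⁺ is the cathode (higher E°), Cd²⁺/Cd the anode: E°cell = +1.82 − (-0.40) = +2.22 V, n = 2.
Overall: 2 Co³⁺(aq) + Cd(s) → 2 Co²⁺(aq) + Cd²⁺(aq)
Q = [Co²⁺]^2·[Cd²⁺] / ([Co³⁺]^2); log Q = -6.979.
E = E° − (0.0592/n) log Q = +2.22 − (0.0592/2)(-6.979) = +2.427 V.

+2.427 V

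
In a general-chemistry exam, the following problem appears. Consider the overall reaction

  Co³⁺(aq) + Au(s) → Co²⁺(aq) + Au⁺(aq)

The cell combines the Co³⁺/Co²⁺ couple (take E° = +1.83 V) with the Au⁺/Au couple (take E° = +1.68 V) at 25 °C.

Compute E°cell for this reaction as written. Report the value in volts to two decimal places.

+0.15 V

The Co³⁺/Co²⁺ couple has the higher reduction potential, so it is the cathode; Au⁺/Au is oxidised at the anode.
E°cell = E°(cathode) − E°(anode) = (+1.83) − (+1.68) = +0.15 V.
Since E°cell > 0, the reaction is spontaneous under standard conditions.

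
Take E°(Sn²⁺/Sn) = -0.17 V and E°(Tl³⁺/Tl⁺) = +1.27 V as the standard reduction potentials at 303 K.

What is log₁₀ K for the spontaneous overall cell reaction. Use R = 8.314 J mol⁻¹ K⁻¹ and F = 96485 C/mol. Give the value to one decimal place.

47.9

Cathode: Tl³⁺/Tl⁺; anode: Sn²⁺/Sn. E°cell = (+1.27) − (-0.17) = +1.44 V, with n = 2.
ΔG° = −nFE° = −RT ln K, so ln K = nFE°/(RT) = (2)(96485)(+1.44) / ((8.314)(303)) = 110.306.
log₁₀ K = 110.306 / ln 10 = 47.9.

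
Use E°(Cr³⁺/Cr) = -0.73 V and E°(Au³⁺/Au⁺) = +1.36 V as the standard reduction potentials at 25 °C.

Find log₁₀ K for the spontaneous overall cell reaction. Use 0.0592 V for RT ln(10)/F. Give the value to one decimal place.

211.8

Cathode: Au³⁺/Au⁺; anode: Cr³⁺/Cr. E°cell = +2.09 V, n = 6.
log K = nE°cell / 0.0592 = (6)(+2.09) / 0.0592 = 211.8.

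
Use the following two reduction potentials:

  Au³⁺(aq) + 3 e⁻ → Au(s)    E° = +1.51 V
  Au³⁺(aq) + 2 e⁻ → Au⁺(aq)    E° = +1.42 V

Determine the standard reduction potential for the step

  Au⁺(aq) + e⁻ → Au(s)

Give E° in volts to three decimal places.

+1.690 V

Sequential free energies add, so n₃E°₃ = n₁E°₁ + n₂E°₂.
With n₃ = 3, and the known step contributing 2×(+1.42) V, the unknown satisfies 1·E° = 3×(+1.51) − 2×(+1.42) = +1.690.
E° = +1.690 / 1 = +1.690 V.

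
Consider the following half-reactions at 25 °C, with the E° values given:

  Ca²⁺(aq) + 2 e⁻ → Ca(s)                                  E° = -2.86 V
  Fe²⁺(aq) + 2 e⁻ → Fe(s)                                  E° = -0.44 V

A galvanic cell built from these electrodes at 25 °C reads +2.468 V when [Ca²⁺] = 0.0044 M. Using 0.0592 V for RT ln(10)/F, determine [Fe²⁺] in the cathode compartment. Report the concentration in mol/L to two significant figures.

0.18 M

Fe²⁺/Fe is the cathode, Ca²⁺/Ca the anode: E°cell = +2.42 V, n = 2.
Overall reaction: Fe²⁺(aq) + Ca(s) → Fe(s) + Ca²⁺(aq); Q = [Ca²⁺]^1/[Fe²⁺]^1.
From E = E° − (0.0592/n) log Q: log Q = (E° − E)·n/0.0592 = (+2.42 − (+2.468))·2/0.0592 = -1.6216.
So 1·log[Fe²⁺] = 1·log(0.0044) − log Q = -2.3565 − (-1.6216) = -0.7349; [Fe²⁺] = 10^(-0.7349) ≈ 0.18 M.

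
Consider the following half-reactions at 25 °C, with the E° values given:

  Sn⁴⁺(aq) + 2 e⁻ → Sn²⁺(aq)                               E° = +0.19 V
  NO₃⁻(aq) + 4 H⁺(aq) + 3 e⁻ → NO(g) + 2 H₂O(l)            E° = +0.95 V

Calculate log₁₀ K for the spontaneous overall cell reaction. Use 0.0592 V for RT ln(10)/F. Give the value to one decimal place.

77.0

Cathode: NO₃⁻/NO; anode: Sn⁴⁺/Sn²⁺. E°cell = +0.76 V, n = 6.
log K = nE°cell / 0.0592 = (6)(+0.76) / 0.0592 = 77.0.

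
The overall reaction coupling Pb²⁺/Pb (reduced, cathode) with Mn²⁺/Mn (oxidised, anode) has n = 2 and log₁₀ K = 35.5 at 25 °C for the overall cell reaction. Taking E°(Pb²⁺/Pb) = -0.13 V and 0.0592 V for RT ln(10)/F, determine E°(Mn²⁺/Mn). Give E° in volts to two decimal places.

-1.18 V

E°cell = (0.0592/n)·log K = (0.0592/2)(35.5) = +1.051 V.
Since Pb²⁺/Pb is the cathode and Mn²⁺/Mn the anode, E°cell = E°(Pb²⁺/Pb) − E°(Mn²⁺/Mn).
So E°(Mn²⁺/Mn) = E°(Pb²⁺/Pb) − E°cell = (-0.13) − (+1.051) = -1.18 V.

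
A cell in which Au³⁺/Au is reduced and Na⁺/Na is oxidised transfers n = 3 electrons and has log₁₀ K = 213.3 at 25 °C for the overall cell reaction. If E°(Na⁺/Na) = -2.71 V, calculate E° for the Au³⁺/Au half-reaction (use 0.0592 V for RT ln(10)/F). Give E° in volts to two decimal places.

+1.50 V

E°cell = (0.0592/n)·log K = (0.0592/3)(213.3) = +4.209 V.
Since Au³⁺/Au is the cathode and Na⁺/Na the anode, E°cell = E°(Au³⁺/Au) − E°(Na⁺/Na).
So E°(Au³⁺/Au) = E°cell + E°(Na⁺/Na) = +4.209 + (-2.71) = +1.50 V.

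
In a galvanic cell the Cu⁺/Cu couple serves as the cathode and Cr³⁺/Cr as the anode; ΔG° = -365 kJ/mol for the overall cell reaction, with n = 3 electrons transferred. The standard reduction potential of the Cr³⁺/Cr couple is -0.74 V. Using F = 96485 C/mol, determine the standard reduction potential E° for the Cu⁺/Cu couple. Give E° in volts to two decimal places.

+0.52 V

E°cell = −ΔG°/(nF) = −(-365×10³)/((3)(96485)) = +1.261 V.
Since Cu⁺/Cu is the cathode and Cr³⁺/Cr the anode, E°cell = E°(Cu⁺/Cu) − E°(Cr³⁺/Cr).
So E°(Cu⁺/Cu) = E°cell + E°(Cr³⁺/Cr) = +1.261 + (-0.74) = +0.52 V.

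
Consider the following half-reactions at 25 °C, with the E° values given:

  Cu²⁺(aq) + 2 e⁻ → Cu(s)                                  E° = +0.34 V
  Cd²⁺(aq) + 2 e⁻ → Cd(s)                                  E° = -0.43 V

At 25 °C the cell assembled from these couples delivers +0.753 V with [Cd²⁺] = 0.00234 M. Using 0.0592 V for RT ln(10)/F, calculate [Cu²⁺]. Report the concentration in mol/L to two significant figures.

Cu²⁺/Cu is the cathode, Cd²⁺/Cd the anode: E°cell = +0.77 V, n = 2.
Overall reaction: Cu²⁺(aq) + Cd(s) → Cu(s) + Cd²⁺(aq); Q = [Cd²⁺]^1/[Cu²⁺]^1.
From E = E° − (0.0592/n) log Q: log Q = (E° − E)·n/0.0592 = (+0.77 − (+0.753))·2/0.0592 = 0.5743.
So 1·log[Cu²⁺] = 1·log(0.00234) − log Q = -2.6308 − (0.5743) = -3.2051; [Cu²⁺] = 10^(-3.2051) ≈ 0.00062 M.

0.00062 M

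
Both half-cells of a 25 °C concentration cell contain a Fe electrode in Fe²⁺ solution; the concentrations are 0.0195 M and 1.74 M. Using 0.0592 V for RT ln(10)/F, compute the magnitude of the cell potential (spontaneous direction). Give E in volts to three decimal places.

For a concentration cell E°cell = 0. The 1.74 M side is the cathode (reduction is favoured where [Fe²⁺] is higher).
With n = 2, E = −(0.0592/2) log([Fe²⁺]ₐₙ/[Fe²⁺]꜀ₐₜ) = −(0.0592/2) log(0.0195/1.74) = −(0.0592/2)(-1.951) = +0.058 V.

+0.058 V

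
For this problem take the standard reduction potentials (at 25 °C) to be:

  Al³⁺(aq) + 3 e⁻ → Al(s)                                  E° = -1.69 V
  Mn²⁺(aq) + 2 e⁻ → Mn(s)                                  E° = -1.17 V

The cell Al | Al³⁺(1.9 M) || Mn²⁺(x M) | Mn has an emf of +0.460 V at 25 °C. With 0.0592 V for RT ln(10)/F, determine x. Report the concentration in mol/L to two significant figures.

Mn²⁺/Mn is the cathode, Al³⁺/Al the anode: E°cell = +0.52 V, n = 6.
Overall reaction: 3 Mn²⁺(aq) + 2 Al(s) → 3 Mn(s) + 2 Al³⁺(aq); Q = [Al³⁺]^2/[Mn²⁺]^3.
From E = E° − (0.0592/n) log Q: log Q = (E° − E)·n/0.0592 = (+0.52 − (+0.460))·6/0.0592 = 6.0811.
So 3·log[Mn²⁺] = 2·log(1.9) − log Q = 0.5575 − (6.0811) = -5.5236; log[Mn²⁺] = -5.5236 / 3 = -1.8412; [Mn²⁺] = 10^(-1.8412) ≈ 0.014 M.

0.014 M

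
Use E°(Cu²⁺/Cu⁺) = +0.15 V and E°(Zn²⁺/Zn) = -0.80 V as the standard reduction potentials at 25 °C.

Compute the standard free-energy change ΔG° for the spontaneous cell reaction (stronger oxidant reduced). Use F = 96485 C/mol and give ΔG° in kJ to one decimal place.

Cu²⁺/Cu⁺ (E° = +0.15 V) is the cathode; Zn²⁺/Zn (E° = -0.80 V) is the anode, so E°cell = +0.95 V.
Balancing electrons gives n = 2 (lcm of 1 and 2).
ΔG° = −nFE° = −(2)(96485)(+0.95) = -183,322 J = -183.3 kJ.

-183.3 kJ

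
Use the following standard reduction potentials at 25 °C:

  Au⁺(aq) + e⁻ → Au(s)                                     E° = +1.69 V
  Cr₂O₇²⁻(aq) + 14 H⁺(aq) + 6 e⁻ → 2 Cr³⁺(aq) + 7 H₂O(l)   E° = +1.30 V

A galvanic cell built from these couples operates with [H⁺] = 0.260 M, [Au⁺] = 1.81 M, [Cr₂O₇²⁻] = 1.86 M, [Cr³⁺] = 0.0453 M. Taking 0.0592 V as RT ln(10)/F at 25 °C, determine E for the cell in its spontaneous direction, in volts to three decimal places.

+0.457 V

Au⁺/Au is the cathode (higher E°), Cr₂O₇²⁻/Cr³⁺ the anode: E°cell = +1.69 − (+1.30) = +0.39 V, n = 6.
Overall: 6 Au⁺(aq) + 2 Cr³⁺(aq) + 7 H₂O(l) → 6 Au(s) + Cr₂O₇²⁻(aq) + 14 H⁺(aq)
Q = [Cr₂O₇²⁻]·[H⁺]^14 / ([Au⁺]^6·[Cr³⁺]^2); log Q = -6.779.
E = E° − (0.0592/n) log Q = +0.39 − (0.0592/6)(-6.779) = +0.457 V.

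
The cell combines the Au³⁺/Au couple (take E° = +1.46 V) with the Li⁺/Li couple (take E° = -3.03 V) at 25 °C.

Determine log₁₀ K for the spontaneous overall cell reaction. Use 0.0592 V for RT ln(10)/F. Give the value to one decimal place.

Cathode: Au³⁺/Au; anode: Li⁺/Li. E°cell = +4.49 V, n = 3.
log K = nE°cell / 0.0592 = (3)(+4.49) / 0.0592 = 227.5.

227.5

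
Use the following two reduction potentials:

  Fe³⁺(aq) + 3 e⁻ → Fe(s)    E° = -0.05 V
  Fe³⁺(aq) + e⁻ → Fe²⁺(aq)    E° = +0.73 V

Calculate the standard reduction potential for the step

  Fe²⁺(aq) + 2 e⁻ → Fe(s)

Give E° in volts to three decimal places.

Sequential free energies add, so n₃E°₃ = n₁E°₁ + n₂E°₂.
With n₃ = 3, and the known step contributing 1×(+0.73) V, the unknown satisfies 2·E° = 3×(-0.05) − 1×(+0.73) = -0.880.
E° = -0.880 / 2 = -0.440 V.

-0.440 V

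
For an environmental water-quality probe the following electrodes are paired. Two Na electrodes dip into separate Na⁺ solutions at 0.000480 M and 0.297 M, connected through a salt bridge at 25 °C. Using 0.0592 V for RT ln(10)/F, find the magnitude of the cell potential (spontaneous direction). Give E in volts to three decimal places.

For a concentration cell E°cell = 0. The 0.297 M side is the cathode (reduction is favoured where [Na⁺] is higher).
With n = 1, E = −(0.0592/1) log([Na⁺]ₐₙ/[Na⁺]꜀ₐₜ) = −(0.0592/1) log(0.00048/0.297) = −(0.0592/1)(-2.792) = +0.165 V.

+0.165 V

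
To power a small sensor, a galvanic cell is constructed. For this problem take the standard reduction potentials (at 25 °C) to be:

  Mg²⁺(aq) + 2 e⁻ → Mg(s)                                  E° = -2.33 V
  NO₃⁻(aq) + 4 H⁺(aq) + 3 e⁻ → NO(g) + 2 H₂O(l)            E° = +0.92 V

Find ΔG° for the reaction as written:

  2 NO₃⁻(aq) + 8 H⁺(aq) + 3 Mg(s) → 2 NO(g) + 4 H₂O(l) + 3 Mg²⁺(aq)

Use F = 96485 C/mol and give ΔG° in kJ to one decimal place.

-1881.5 kJ

As written, NO₃⁻/NO is reduced (cathode) and Mg²⁺/Mg is oxidised (anode), so E°cell = (+0.92) − (-2.33) = +3.25 V.
Balancing electrons gives n = 6.
ΔG° = −nFE° = −(6)(96485)(+3.25) = -1,881,458 J = -1881.5 kJ.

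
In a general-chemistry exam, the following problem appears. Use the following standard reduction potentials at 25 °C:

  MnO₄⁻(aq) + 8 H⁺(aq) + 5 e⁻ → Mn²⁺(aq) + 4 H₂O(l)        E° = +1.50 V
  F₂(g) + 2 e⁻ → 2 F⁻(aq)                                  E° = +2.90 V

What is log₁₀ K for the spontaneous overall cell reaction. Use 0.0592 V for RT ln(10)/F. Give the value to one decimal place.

236.5

Cathode: F₂/F⁻; anode: MnO₄⁻/Mn²⁺. E°cell = +1.40 V, n = 10.
log K = nE°cell / 0.0592 = (10)(+1.40) / 0.0592 = 236.5.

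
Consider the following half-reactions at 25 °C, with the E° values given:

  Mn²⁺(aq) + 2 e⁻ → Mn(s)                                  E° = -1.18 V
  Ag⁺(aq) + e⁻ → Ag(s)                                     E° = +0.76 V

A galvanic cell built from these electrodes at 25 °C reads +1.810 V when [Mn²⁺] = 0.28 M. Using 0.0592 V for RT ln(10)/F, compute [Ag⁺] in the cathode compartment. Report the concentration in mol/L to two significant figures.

Ag⁺/Ag is the cathode, Mn²⁺/Mn the anode: E°cell = +1.94 V, n = 2.
Overall reaction: 2 Ag⁺(aq) + Mn(s) → 2 Ag(s) + Mn²⁺(aq); Q = [Mn²⁺]^1/[Ag⁺]^2.
From E = E° − (0.0592/n) log Q: log Q = (E° − E)·n/0.0592 = (+1.94 − (+1.810))·2/0.0592 = 4.3919.
So 2·log[Ag⁺] = 1·log(0.28) − log Q = -0.5528 − (4.3919) = -4.9447; log[Ag⁺] = -4.9447 / 2 = -2.4724; [Ag⁺] = 10^(-2.4724) ≈ 0.0034 M.

0.0034 M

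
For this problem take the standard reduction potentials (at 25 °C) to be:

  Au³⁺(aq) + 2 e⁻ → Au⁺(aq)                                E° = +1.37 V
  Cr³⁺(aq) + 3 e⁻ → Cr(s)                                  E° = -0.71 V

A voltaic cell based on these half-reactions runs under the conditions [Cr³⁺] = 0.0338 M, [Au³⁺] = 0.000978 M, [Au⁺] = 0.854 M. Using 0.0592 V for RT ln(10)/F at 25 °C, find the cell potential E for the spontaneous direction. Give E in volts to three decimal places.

Au³⁺/Au⁺ is the cathode (higher E°), Cr³⁺/Cr the anode: E°cell = +1.37 − (-0.71) = +2.08 V, n = 6.
Overall: 3 Au³⁺(aq) + 2 Cr(s) → 3 Au⁺(aq) + 2 Cr³⁺(aq)
Q = [Au⁺]^3·[Cr³⁺]^2 / ([Au³⁺]^3); log Q = 5.881.
E = E° − (0.0592/n) log Q = +2.08 − (0.0592/6)(5.881) = +2.022 V.

+2.022 V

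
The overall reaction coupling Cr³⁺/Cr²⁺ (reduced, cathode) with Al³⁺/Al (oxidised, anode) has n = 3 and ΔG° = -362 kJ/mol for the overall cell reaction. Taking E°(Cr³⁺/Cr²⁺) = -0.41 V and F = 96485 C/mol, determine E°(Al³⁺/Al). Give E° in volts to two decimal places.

-1.66 V

E°cell = −ΔG°/(nF) = −(-362×10³)/((3)(96485)) = +1.251 V.
Since Cr³⁺/Cr²⁺ is the cathode and Al³⁺/Al the anode, E°cell = E°(Cr³⁺/Cr²⁺) − E°(Al³⁺/Al).
So E°(Al³⁺/Al) = E°(Cr³⁺/Cr²⁺) − E°cell = (-0.41) − (+1.251) = -1.66 V.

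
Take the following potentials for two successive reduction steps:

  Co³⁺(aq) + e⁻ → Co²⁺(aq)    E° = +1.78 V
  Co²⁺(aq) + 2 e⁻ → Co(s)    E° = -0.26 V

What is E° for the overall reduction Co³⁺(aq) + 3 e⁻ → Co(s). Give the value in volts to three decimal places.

+0.420 V

Adding the free-energy changes (−nFE°) of the two steps gives −n₃FE°₃ = −n₁FE°₁ − n₂FE°₂.
E°₃ = (1×+1.78 + 2×-0.26) / 3 = (+1.260) / 3 = +0.420 V.
E° values themselves are not directly additive — weighting by electron count is essential.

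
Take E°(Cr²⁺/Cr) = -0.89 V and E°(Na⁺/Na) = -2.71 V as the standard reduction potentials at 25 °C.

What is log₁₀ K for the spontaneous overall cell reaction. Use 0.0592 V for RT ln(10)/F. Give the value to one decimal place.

61.5

Cathode: Cr²⁺/Cr; anode: Na⁺/Na. E°cell = +1.82 V, n = 2.
log K = nE°cell / 0.0592 = (2)(+1.82) / 0.0592 = 61.5.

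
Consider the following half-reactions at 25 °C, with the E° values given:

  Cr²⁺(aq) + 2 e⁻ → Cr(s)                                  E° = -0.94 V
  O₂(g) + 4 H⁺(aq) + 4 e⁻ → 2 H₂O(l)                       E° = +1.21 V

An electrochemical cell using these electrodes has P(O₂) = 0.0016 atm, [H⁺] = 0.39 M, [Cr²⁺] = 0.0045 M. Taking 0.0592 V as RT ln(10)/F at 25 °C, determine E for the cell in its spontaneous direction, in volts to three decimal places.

O₂/H₂O is the cathode (higher E°), Cr²⁺/Cr the anode: E°cell = +1.21 − (-0.94) = +2.15 V, n = 4.
Overall: O₂(g) + 4 H⁺(aq) + 2 Cr(s) → 2 H₂O(l) + 2 Cr²⁺(aq)
Q = [Cr²⁺]^2 / (P(O₂)·[H⁺]^4); log Q = -0.262.
E = E° − (0.0592/n) log Q = +2.15 − (0.0592/4)(-0.262) = +2.154 V.

+2.154 V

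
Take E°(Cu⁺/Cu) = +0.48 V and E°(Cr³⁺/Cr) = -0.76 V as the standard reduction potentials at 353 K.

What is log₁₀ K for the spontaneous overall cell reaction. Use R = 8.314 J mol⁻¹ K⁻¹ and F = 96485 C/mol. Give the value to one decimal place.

53.1

Cathode: Cu⁺/Cu; anode: Cr³⁺/Cr. E°cell = (+0.48) − (-0.76) = +1.24 V, with n = 3.
ΔG° = −nFE° = −RT ln K, so ln K = nFE°/(RT) = (3)(96485)(+1.24) / ((8.314)(353)) = 122.298.
log₁₀ K = 122.298 / ln 10 = 53.1.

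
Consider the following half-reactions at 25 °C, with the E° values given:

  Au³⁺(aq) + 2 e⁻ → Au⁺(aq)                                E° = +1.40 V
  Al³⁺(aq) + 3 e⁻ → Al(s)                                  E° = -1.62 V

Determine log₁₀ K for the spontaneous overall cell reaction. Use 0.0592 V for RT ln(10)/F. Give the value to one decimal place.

306.1

Cathode: Au³⁺/Au⁺; anode: Al³⁺/Al. E°cell = +3.02 V, n = 6.
log K = nE°cell / 0.0592 = (6)(+3.02) / 0.0592 = 306.1.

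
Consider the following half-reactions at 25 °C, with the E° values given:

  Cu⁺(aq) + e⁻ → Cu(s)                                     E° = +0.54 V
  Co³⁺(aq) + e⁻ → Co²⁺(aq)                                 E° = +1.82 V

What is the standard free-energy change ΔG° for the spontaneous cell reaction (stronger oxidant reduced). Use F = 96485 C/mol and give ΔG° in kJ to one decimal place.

-123.5 kJ

Co³⁺/Co²⁺ (E° = +1.82 V) is the cathode; Cu⁺/Cu (E° = +0.54 V) is the anode, so E°cell = +1.28 V.
Balancing electrons gives n = 1 (lcm of 1 and 1).
ΔG° = −nFE° = −(1)(96485)(+1.28) = -123,501 J = -123.5 kJ.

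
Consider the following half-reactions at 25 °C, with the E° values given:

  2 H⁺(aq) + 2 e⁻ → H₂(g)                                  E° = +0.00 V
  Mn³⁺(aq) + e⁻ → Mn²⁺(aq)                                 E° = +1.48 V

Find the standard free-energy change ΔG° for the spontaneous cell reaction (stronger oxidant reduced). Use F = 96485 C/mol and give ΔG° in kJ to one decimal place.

-285.6 kJ

Mn³⁺/Mn²⁺ (E° = +1.48 V) is the cathode; H⁺/H₂ (E° = +0.00 V) is the anode, so E°cell = +1.48 V.
Balancing electrons gives n = 2 (lcm of 1 and 2).
ΔG° = −nFE° = −(2)(96485)(+1.48) = -285,596 J = -285.6 kJ.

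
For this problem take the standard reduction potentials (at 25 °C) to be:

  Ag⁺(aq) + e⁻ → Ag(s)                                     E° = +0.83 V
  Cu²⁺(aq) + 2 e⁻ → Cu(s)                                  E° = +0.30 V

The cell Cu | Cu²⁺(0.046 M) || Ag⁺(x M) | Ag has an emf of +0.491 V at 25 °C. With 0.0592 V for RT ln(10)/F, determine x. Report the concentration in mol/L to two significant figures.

0.047 M

Ag⁺/Ag is the cathode, Cu²⁺/Cu the anode: E°cell = +0.53 V, n = 2.
Overall reaction: 2 Ag⁺(aq) + Cu(s) → 2 Ag(s) + Cu²⁺(aq); Q = [Cu²⁺]^1/[Ag⁺]^2.
From E = E° − (0.0592/n) log Q: log Q = (E° − E)·n/0.0592 = (+0.53 − (+0.491))·2/0.0592 = 1.3176.
So 2·log[Ag⁺] = 1·log(0.046) − log Q = -1.3372 − (1.3176) = -2.6548; log[Ag⁺] = -2.6548 / 2 = -1.3274; [Ag⁺] = 10^(-1.3274) ≈ 0.047 M.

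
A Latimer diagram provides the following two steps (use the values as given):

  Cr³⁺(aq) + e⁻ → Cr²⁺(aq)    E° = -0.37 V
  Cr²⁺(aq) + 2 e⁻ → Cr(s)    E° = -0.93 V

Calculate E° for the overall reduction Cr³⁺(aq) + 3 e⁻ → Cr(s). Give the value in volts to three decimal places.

Standard free energies of sequential steps add: ΔG°₃ = ΔG°₁ + ΔG°₂, so n₃E°₃ = n₁E°₁ + n₂E°₂.
E°₃ = (1×-0.37 + 2×-0.93) / 3 = (-2.230) / 3 = -0.743 V.

-0.743 V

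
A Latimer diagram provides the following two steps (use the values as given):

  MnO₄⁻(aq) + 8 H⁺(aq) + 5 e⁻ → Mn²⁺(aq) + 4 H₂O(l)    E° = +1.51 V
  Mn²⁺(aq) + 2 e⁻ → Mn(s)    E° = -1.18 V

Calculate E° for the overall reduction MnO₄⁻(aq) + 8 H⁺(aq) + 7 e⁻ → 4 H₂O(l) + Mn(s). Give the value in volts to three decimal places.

Since ΔG° = −nFE° is additive over sequential reductions, n₃E°₃ = n₁E°₁ + n₂E°₂.
E°₃ = (5×+1.51 + 2×-1.18) / 7 = (+5.190) / 7 = +0.741 V.

+0.741 V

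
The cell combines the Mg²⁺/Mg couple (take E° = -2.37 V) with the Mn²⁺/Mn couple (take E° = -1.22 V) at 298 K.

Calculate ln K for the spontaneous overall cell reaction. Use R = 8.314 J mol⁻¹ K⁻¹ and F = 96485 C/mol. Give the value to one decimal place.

89.6

Cathode: Mn²⁺/Mn; anode: Mg²⁺/Mg. E°cell = (-1.22) − (-2.37) = +1.15 V, with n = 2.
ΔG° = −nFE° = −RT ln K, so ln K = nFE°/(RT) = (2)(96485)(+1.15) / ((8.314)(298)) = 89.570.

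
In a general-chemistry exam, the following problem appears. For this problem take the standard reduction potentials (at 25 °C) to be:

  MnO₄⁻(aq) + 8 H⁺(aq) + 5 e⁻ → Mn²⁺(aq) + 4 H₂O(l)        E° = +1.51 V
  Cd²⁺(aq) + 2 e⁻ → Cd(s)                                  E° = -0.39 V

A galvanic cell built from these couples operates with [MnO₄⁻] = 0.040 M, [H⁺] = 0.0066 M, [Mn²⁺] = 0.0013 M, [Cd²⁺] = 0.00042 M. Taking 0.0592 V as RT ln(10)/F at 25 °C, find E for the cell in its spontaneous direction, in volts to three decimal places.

MnO₄⁻/Mn²⁺ is the cathode (higher E°), Cd²⁺/Cd the anode: E°cell = +1.51 − (-0.39) = +1.90 V, n = 10.
Overall: 2 MnO₄⁻(aq) + 16 H⁺(aq) + 5 Cd(s) → 2 Mn²⁺(aq) + 8 H₂O(l) + 5 Cd²⁺(aq)
Q = [Mn²⁺]^2·[Cd²⁺]^5 / ([MnO₄⁻]^2·[H⁺]^16); log Q = 15.027.
E = E° − (0.0592/n) log Q = +1.90 − (0.0592/10)(15.027) = +1.811 V.

+1.811 V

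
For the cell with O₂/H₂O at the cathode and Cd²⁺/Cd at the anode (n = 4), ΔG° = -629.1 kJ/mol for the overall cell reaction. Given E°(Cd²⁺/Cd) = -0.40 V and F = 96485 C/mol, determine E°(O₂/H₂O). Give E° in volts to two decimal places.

E°cell = −ΔG°/(nF) = −(-629.1×10³)/((4)(96485)) = +1.630 V.
Since O₂/H₂O is the cathode and Cd²⁺/Cd the anode, E°cell = E°(O₂/H₂O) − E°(Cd²⁺/Cd).
So E°(O₂/H₂O) = E°cell + E°(Cd²⁺/Cd) = +1.630 + (-0.40) = +1.23 V.

+1.23 V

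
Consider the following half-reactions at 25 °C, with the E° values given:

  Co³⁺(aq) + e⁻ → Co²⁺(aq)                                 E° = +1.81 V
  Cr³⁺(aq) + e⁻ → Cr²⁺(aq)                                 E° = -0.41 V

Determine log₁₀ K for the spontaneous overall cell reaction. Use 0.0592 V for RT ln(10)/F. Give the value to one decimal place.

Cathode: Co³⁺/Co²⁺; anode: Cr³⁺/Cr²⁺. E°cell = +2.22 V, n = 1.
log K = nE°cell / 0.0592 = (1)(+2.22) / 0.0592 = 37.5.

37.5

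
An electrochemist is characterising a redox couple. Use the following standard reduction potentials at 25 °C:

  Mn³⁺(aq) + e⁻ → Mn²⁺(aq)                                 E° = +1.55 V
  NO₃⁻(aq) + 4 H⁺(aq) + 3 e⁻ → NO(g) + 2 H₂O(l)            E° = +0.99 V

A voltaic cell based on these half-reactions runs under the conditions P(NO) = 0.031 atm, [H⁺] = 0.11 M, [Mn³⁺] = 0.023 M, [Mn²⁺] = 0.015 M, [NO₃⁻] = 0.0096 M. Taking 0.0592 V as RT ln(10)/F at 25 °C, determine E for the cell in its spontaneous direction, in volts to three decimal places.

Mn³⁺/Mn²⁺ is the cathode (higher E°), NO₃⁻/NO the anode: E°cell = +1.55 − (+0.99) = +0.56 V, n = 3.
Overall: 3 Mn³⁺(aq) + NO(g) + 2 H₂O(l) → 3 Mn²⁺(aq) + NO₃⁻(aq) + 4 H⁺(aq)
Q = [Mn²⁺]^3·[NO₃⁻]·[H⁺]^4 / ([Mn³⁺]^3·P(NO)); log Q = -4.900.
E = E° − (0.0592/n) log Q = +0.56 − (0.0592/3)(-4.900) = +0.657 V.

+0.657 V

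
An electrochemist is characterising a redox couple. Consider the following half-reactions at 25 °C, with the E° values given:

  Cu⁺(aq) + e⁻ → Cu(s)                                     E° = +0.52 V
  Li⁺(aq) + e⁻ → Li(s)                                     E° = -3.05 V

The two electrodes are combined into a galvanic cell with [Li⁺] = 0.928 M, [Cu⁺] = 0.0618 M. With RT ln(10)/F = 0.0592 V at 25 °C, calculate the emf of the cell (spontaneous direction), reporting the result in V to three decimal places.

+3.500 V

Cu⁺/Cu is the cathode (higher E°), Li⁺/Li the anode: E°cell = +0.52 − (-3.05) = +3.57 V, n = 1.
Overall: Cu⁺(aq) + Li(s) → Cu(s) + Li⁺(aq)
Q = [Li⁺] / ([Cu⁺]); log Q = 1.177.
E = E° − (0.0592/n) log Q = +3.57 − (0.0592/1)(1.177) = +3.500 V.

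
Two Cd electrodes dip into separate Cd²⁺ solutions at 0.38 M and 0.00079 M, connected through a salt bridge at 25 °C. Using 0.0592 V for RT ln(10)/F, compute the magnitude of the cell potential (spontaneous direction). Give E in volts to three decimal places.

+0.079 V

For a concentration cell E°cell = 0. The 0.38 M side is the cathode (reduction is favoured where [Cd²⁺] is higher).
With n = 2, E = −(0.0592/2) log([Cd²⁺]ₐₙ/[Cd²⁺]꜀ₐₜ) = −(0.0592/2) log(0.00079/0.38) = −(0.0592/2)(-2.682) = +0.079 V.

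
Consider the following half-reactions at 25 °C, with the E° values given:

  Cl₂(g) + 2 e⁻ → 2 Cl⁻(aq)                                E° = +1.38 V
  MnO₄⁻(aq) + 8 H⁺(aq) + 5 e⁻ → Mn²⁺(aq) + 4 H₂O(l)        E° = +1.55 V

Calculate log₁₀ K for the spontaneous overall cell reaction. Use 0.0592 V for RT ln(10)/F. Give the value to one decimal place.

28.7

Cathode: MnO₄⁻/Mn²⁺; anode: Cl₂/Cl⁻. E°cell = +0.17 V, n = 10.
log K = nE°cell / 0.0592 = (10)(+0.17) / 0.0592 = 28.7.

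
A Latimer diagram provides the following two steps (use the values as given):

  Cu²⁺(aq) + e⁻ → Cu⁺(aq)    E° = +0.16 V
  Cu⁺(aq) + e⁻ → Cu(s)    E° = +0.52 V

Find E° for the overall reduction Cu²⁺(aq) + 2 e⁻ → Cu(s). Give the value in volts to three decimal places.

+0.340 V

Adding the free-energy changes (−nFE°) of the two steps gives −n₃FE°₃ = −n₁FE°₁ − n₂FE°₂.
E°₃ = (1×+0.16 + 1×+0.52) / 2 = (+0.680) / 2 = +0.340 V.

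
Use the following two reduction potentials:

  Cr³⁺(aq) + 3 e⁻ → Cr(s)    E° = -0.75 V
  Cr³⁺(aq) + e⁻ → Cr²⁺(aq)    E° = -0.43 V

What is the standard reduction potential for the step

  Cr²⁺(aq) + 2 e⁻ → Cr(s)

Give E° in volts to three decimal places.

Sequential free energies add, so n₃E°₃ = n₁E°₁ + n₂E°₂.
With n₃ = 3, and the known step contributing 1×(-0.43) V, the unknown satisfies 2·E° = 3×(-0.75) − 1×(-0.43) = -1.820.
E° = -1.820 / 2 = -0.910 V.

-0.910 V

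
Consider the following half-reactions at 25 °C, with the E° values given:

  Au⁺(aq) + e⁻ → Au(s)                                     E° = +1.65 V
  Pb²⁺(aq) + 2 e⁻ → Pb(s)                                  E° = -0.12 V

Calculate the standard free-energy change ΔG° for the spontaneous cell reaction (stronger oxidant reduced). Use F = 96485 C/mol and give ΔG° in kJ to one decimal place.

Au⁺/Au (E° = +1.65 V) is the cathode; Pb²⁺/Pb (E° = -0.12 V) is the anode, so E°cell = +1.77 V.
Balancing electrons gives n = 2 (lcm of 1 and 2).
ΔG° = −nFE° = −(2)(96485)(+1.77) = -341,557 J = -341.6 kJ.

-341.6 kJ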